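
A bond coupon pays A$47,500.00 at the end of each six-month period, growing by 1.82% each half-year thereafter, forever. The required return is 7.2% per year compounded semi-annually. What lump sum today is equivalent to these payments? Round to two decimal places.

Periodic rate r = 0.072/2 per half-year.
Growing perpetuity (Gordon): PV = PMT₁ / (r − g) = 47,500 / (r − 0.0182) = A$2,668,539.33.

A$2,668,539.33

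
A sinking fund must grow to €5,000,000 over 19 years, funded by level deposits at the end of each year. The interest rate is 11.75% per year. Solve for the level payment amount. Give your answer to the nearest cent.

Level ordinary annuity; solve FV = PMT × [((1+r)^n − 1)/r] for PMT.
Periodic rate r = 0.1175 per year.
With n = 19: PMT = 5,000,000 / ([((1+r)^n − 1)/r]) = €80,981.60

€80,981.60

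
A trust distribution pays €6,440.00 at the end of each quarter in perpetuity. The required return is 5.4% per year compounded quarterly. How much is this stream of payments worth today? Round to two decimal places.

Periodic rate r = 0.054/4 per quarter.
Level perpetuity: PV = PMT / r = 6,440 / (0.054/4) = €477,037.04.

€477,037.04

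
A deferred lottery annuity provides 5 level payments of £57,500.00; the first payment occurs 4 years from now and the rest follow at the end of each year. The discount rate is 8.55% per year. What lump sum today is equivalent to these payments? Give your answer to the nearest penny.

£176,920.32

Ordinary annuity of 5 payments, first payment at period 4.
Periodic rate r = 0.0855 per year.
The ordinary-annuity PV formula values the stream one period before the first payment (period 3); discount that back 3 periods:
PV₀ = 57,500 × [1 − (1+r)^−5] / r × (1+r)^−3 = £176,920.32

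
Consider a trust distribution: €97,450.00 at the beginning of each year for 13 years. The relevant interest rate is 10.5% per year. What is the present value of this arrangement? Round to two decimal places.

€745,489.03

This is an annuity due: 13 payments of €97,450.00 at the beginning of each year.
Periodic rate r = 0.105 per year.
PV = PMT × [(1 − (1+r)^−n)/r] × (1+r) = 97,450 × [1 − (1+r)^−13] / r × (1+r) = €745,489.03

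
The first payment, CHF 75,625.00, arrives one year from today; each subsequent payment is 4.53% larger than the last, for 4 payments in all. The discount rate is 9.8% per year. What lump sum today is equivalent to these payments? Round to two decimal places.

Periodic rate r = 0.098 per year.
Growing ordinary annuity: PV = PMT₁ × [1 − ((1+g)/(1+r))^n] / (r − g) = 75,625 × [1 − ((1+0.0453)/(1+r))^4] / (r − 0.0453) = CHF 256,293.39.

CHF 256,293.39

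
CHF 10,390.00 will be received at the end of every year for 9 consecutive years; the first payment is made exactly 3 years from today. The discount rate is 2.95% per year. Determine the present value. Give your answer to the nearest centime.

CHF 76,506.18

Ordinary annuity of 9 payments, first payment at period 3.
Periodic rate r = 0.0295 per year.
The ordinary-annuity PV formula values the stream one period before the first payment (period 2); discount that back 2 periods:
PV₀ = 10,390 × [1 − (1+r)^−9] / r × (1+r)^−2 = CHF 76,506.18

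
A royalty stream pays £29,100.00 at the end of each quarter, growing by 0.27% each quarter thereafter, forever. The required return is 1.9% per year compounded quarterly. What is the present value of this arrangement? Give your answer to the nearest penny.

£14,195,121.95

Periodic rate r = 0.019/4 per quarter.
Growing perpetuity (Gordon): PV = PMT₁ / (r − g) = 29,100 / (r − 0.0027) = £14,195,121.95.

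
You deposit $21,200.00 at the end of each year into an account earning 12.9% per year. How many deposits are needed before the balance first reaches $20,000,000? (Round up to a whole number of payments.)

40 payments

Periodic rate r = 0.129 per year.
Ordinary annuity FV: 20,000,000 = 21,200 × [((1+r)^n − 1)/r].
(1+r)^n = 1 + 20,000,000 × r / 21,200, so n = ln(1 + 20,000,000·r/21,200) / ln(1+r) = 39.64.
Round up to a whole number of payments: n = 40.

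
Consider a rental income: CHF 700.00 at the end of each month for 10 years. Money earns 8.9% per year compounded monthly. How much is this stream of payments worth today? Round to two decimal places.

This is an ordinary annuity: 120 payments of CHF 700.00 at the end of each month.
Periodic rate r = 0.089/12 per month; n is counted in months.
PV = PMT × [(1 − (1+r)^−n)/r] = 700 × [1 − (1+r)^−120] / r = CHF 55,496.00

CHF 55,496.00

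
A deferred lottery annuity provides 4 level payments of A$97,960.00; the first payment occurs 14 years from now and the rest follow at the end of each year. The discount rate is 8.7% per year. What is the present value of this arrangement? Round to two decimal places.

Ordinary annuity of 4 payments, first payment at period 14.
Periodic rate r = 0.087 per year.
The ordinary-annuity PV formula values the stream one period before the first payment (period 13); discount that back 13 periods:
PV₀ = 97,960 × [1 − (1+r)^−4] / r × (1+r)^−13 = A$108,003.52

A$108,003.52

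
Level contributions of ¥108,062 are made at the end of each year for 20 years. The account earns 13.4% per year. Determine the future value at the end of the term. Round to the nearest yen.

¥9,166,647

This is an ordinary annuity: 20 deposits of ¥108,062 at the end of each year.
Periodic rate r = 0.134 per year.
FV = PMT × [((1+r)^n − 1)/r] = 108,062 × [(1+r)^20 − 1] / r = ¥9,166,647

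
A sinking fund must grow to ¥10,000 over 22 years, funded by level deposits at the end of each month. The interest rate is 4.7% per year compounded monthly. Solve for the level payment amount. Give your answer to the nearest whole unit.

Level ordinary annuity; solve FV = PMT × [((1+r)^n − 1)/r] for PMT.
Periodic rate r = 0.047/12 per month; n is counted in months.
With n = 264: PMT = 10,000 / ([((1+r)^n − 1)/r]) = ¥22

¥22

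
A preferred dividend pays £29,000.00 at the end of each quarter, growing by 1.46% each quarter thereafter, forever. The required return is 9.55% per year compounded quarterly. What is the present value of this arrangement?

Periodic rate r = 0.0955/4 per quarter.
Growing perpetuity (Gordon): PV = PMT₁ / (r − g) = 29,000 / (r − 0.0146) = £3,126,684.64.

£3,126,684.64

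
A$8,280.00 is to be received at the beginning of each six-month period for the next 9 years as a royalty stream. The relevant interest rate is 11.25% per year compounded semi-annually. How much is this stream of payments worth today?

This is an annuity due: 18 payments of A$8,280.00 at the beginning of each six-month period.
Periodic rate r = 0.1125/2 per half-year; n is counted in half-years.
PV = PMT × [(1 − (1+r)^−n)/r] × (1+r) = 8,280 × [1 − (1+r)^−18] / r × (1+r) = A$97,420.47

A$97,420.47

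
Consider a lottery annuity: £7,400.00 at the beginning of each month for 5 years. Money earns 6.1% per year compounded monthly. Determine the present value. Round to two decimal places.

£383,791.13

This is an annuity due: 60 payments of £7,400.00 at the beginning of each month.
Periodic rate r = 0.061/12 per month; n is counted in months.
PV = PMT × [(1 − (1+r)^−n)/r] × (1+r) = 7,400 × [1 − (1+r)^−60] / r × (1+r) = £383,791.13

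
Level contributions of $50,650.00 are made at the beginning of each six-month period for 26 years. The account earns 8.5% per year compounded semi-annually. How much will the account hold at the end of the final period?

$9,577,451.56

This is an annuity due: 52 deposits of $50,650.00 at the beginning of each six-month period.
Periodic rate r = 0.085/2 per half-year; n is counted in half-years.
FV = PMT × [((1+r)^n − 1)/r] × (1+r) = 50,650 × [(1+r)^52 − 1] / r × (1+r) = $9,577,451.56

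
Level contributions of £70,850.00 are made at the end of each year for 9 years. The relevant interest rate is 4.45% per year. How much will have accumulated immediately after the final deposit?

This is an ordinary annuity: 9 deposits of £70,850.00 at the end of each year.
Periodic rate r = 0.0445 per year.
FV = PMT × [((1+r)^n − 1)/r] = 70,850 × [(1+r)^9 − 1] / r = £763,759.69

£763,759.69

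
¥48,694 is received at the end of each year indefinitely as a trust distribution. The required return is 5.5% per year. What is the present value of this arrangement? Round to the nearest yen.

¥885,345

Periodic rate r = 0.055 per year.
Level perpetuity: PV = PMT / r = 48,694 / (0.055) = ¥885,345.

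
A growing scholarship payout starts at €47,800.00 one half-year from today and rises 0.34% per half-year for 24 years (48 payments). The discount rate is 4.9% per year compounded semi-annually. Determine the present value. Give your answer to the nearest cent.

Periodic rate r = 0.049/2 per half-year; n is counted in half-years.
Growing ordinary annuity: PV = PMT₁ × [1 − ((1+g)/(1+r))^n] / (r − g) = 47,800 × [1 − ((1+0.0034)/(1+r))^48] / (r − 0.0034) = €1,431,092.03.

€1,431,092.03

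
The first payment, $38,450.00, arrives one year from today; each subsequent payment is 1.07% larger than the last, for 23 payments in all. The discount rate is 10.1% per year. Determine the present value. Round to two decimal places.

Periodic rate r = 0.101 per year.
Growing ordinary annuity: PV = PMT₁ × [1 − ((1+g)/(1+r))^n] / (r − g) = 38,450 × [1 − ((1+0.0107)/(1+r))^23] / (r − 0.0107) = $366,317.21.

$366,317.21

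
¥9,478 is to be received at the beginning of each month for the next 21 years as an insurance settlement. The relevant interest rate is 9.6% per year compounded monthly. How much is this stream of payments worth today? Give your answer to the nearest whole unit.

This is an annuity due: 252 payments of ¥9,478 at the beginning of each month.
Periodic rate r = 0.096/12 per month; n is counted in months.
PV = PMT × [(1 − (1+r)^−n)/r] × (1+r) = 9,478 × [1 − (1+r)^−252] / r × (1+r) = ¥1,033,891

¥1,033,891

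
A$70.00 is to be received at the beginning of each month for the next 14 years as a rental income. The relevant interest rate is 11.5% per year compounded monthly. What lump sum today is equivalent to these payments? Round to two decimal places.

This is an annuity due: 168 payments of A$70.00 at the beginning of each month.
Periodic rate r = 0.115/12 per month; n is counted in months.
PV = PMT × [(1 − (1+r)^−n)/r] × (1+r) = 70 × [1 − (1+r)^−168] / r × (1+r) = A$5,888.96

A$5,888.96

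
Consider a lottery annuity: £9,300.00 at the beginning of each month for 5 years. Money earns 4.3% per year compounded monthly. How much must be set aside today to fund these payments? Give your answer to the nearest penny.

£503,084.16

This is an annuity due: 60 payments of £9,300.00 at the beginning of each month.
Periodic rate r = 0.043/12 per month; n is counted in months.
PV = PMT × [(1 − (1+r)^−n)/r] × (1+r) = 9,300 × [1 − (1+r)^−60] / r × (1+r) = £503,084.16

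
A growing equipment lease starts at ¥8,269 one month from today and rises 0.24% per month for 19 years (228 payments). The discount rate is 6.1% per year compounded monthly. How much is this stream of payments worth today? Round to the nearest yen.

Periodic rate r = 0.061/12 per month; n is counted in months.
Growing ordinary annuity: PV = PMT₁ × [1 − ((1+g)/(1+r))^n] / (r − g) = 8,269 × [1 − ((1+0.0024)/(1+r))^228] / (r − 0.0024) = ¥1,406,412.

¥1,406,412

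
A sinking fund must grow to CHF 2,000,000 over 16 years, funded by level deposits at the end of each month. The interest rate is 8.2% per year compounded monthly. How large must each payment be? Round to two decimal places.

Level ordinary annuity; solve FV = PMT × [((1+r)^n − 1)/r] for PMT.
Periodic rate r = 0.082/12 per month; n is counted in months.
With n = 192: PMT = 2,000,000 / ([((1+r)^n − 1)/r]) = CHF 5,067.25

CHF 5,067.25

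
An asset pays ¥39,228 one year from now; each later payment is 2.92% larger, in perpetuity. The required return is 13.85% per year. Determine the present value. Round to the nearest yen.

Periodic rate r = 0.1385 per year.
Growing perpetuity (Gordon): PV = PMT₁ / (r − g) = 39,228 / (r − 0.0292) = ¥358,902.

¥358,902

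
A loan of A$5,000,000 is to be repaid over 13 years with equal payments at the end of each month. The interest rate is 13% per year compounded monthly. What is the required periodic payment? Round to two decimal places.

A$66,560.51

Level ordinary annuity; solve PV = PMT × [(1 − (1+r)^−n)/r] for PMT.
Periodic rate r = 0.13/12 per month; n is counted in months.
With n = 156: PMT = 5,000,000 / ([(1 − (1+r)^−n)/r]) = A$66,560.51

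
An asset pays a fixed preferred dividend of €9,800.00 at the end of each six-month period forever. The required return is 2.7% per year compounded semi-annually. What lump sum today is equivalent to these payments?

€725,925.93

Periodic rate r = 0.027/2 per half-year.
Level perpetuity: PV = PMT / r = 9,800 / (0.027/2) = €725,925.93.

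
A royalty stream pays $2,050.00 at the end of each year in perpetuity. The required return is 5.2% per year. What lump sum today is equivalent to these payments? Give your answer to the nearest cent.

Periodic rate r = 0.052 per year.
Level perpetuity: PV = PMT / r = 2,050 / (0.052) = $39,423.08.

$39,423.08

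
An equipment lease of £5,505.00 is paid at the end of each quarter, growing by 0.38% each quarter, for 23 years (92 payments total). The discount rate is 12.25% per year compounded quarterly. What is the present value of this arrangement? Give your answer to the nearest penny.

£187,084.86

Periodic rate r = 0.1225/4 per quarter; n is counted in quarters.
Growing ordinary annuity: PV = PMT₁ × [1 − ((1+g)/(1+r))^n] / (r − g) = 5,505 × [1 − ((1+0.0038)/(1+r))^92] / (r − 0.0038) = £187,084.86.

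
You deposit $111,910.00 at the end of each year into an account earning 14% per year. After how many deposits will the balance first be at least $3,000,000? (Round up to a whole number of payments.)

12 payments

Periodic rate r = 0.14 per year.
Ordinary annuity FV: 3,000,000 = 111,910 × [((1+r)^n − 1)/r].
(1+r)^n = 1 + 3,000,000 × r / 111,910, so n = ln(1 + 3,000,000·r/111,910) / ln(1+r) = 11.90.
Round up to a whole number of payments: n = 12.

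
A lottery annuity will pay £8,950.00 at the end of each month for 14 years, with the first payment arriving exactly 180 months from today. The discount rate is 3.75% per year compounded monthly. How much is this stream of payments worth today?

£668,399.50

Ordinary annuity of 168 payments, first payment at period 180.
Periodic rate r = 0.0375/12 per month; n is counted in months.
The ordinary-annuity PV formula values the stream one period before the first payment (period 179); discount that back 179 periods:
PV₀ = 8,950 × [1 − (1+r)^−168] / r × (1+r)^−179 = £668,399.50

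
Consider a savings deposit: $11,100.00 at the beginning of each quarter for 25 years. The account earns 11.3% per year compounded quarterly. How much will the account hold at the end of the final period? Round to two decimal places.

This is an annuity due: 100 deposits of $11,100.00 at the beginning of each quarter.
Periodic rate r = 0.113/4 per quarter; n is counted in quarters.
FV = PMT × [((1+r)^n − 1)/r] × (1+r) = 11,100 × [(1+r)^100 − 1] / r × (1+r) = $6,146,488.88

$6,146,488.88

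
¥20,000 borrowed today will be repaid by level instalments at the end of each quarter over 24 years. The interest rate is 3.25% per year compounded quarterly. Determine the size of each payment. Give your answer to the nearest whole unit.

Level ordinary annuity; solve PV = PMT × [(1 − (1+r)^−n)/r] for PMT.
Periodic rate r = 0.0325/4 per quarter; n is counted in quarters.
With n = 96: PMT = 20,000 / ([(1 − (1+r)^−n)/r]) = ¥301

¥301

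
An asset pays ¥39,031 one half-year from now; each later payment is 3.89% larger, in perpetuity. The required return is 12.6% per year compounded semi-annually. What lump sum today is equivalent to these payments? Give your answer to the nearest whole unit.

Periodic rate r = 0.126/2 per half-year.
Growing perpetuity (Gordon): PV = PMT₁ / (r − g) = 39,031 / (r − 0.0389) = ¥1,619,544.

¥1,619,544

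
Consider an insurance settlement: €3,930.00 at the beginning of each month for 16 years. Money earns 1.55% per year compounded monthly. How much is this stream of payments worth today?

€668,755.29

This is an annuity due: 192 payments of €3,930.00 at the beginning of each month.
Periodic rate r = 0.0155/12 per month; n is counted in months.
PV = PMT × [(1 − (1+r)^−n)/r] × (1+r) = 3,930 × [1 − (1+r)^−192] / r × (1+r) = €668,755.29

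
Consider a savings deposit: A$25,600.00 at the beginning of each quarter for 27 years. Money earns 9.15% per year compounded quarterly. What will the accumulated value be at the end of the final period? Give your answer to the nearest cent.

A$12,023,836.49

This is an annuity due: 108 deposits of A$25,600.00 at the beginning of each quarter.
Periodic rate r = 0.0915/4 per quarter; n is counted in quarters.
FV = PMT × [((1+r)^n − 1)/r] × (1+r) = 25,600 × [(1+r)^108 − 1] / r × (1+r) = A$12,023,836.49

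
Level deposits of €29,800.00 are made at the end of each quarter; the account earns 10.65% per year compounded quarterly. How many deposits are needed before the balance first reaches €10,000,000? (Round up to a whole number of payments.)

Periodic rate r = 0.1065/4 per quarter; n is counted in quarters.
Ordinary annuity FV: 10,000,000 = 29,800 × [((1+r)^n − 1)/r].
(1+r)^n = 1 + 10,000,000 × r / 29,800, so n = ln(1 + 10,000,000·r/29,800) / ln(1+r) = 87.38.
Round up to a whole number of payments: n = 88.

88 payments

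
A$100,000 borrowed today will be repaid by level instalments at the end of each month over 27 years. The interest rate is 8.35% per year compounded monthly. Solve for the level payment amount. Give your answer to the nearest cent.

A$778.12

Level ordinary annuity; solve PV = PMT × [(1 − (1+r)^−n)/r] for PMT.
Periodic rate r = 0.0835/12 per month; n is counted in months.
With n = 324: PMT = 100,000 / ([(1 − (1+r)^−n)/r]) = A$778.12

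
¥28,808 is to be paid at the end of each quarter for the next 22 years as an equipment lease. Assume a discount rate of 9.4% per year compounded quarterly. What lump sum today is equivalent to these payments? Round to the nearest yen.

¥1,067,122

This is an ordinary annuity: 88 payments of ¥28,808 at the end of each quarter.
Periodic rate r = 0.094/4 per quarter; n is counted in quarters.
PV = PMT × [(1 − (1+r)^−n)/r] = 28,808 × [1 − (1+r)^−88] / r = ¥1,067,122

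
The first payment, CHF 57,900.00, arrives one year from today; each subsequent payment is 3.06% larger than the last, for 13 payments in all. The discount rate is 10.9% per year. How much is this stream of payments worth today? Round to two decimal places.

CHF 453,796.33

Periodic rate r = 0.109 per year.
Growing ordinary annuity: PV = PMT₁ × [1 − ((1+g)/(1+r))^n] / (r − g) = 57,900 × [1 − ((1+0.0306)/(1+r))^13] / (r − 0.0306) = CHF 453,796.33.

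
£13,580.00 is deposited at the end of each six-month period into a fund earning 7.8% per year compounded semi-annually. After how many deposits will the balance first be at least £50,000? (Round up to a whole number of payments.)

4 payments

Periodic rate r = 0.078/2 per half-year; n is counted in half-years.
Ordinary annuity FV: 50,000 = 13,580 × [((1+r)^n − 1)/r].
(1+r)^n = 1 + 50,000 × r / 13,580, so n = ln(1 + 50,000·r/13,580) / ln(1+r) = 3.51.
Round up to a whole number of payments: n = 4.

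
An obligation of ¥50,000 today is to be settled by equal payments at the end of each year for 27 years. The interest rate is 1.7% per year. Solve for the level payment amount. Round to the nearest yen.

Level ordinary annuity; solve PV = PMT × [(1 − (1+r)^−n)/r] for PMT.
Periodic rate r = 0.017 per year.
With n = 27: PMT = 50,000 / ([(1 − (1+r)^−n)/r]) = ¥2,325

¥2,325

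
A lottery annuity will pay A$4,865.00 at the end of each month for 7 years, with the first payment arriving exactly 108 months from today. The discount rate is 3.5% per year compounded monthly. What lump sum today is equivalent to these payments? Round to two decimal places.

Ordinary annuity of 84 payments, first payment at period 108.
Periodic rate r = 0.035/12 per month; n is counted in months.
The ordinary-annuity PV formula values the stream one period before the first payment (period 107); discount that back 107 periods:
PV₀ = 4,865 × [1 − (1+r)^−84] / r × (1+r)^−107 = A$265,063.30

A$265,063.30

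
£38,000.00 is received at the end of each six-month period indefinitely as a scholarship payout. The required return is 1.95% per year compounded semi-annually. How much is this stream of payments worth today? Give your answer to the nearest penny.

£3,897,435.90

Periodic rate r = 0.0195/2 per half-year.
Level perpetuity: PV = PMT / r = 38,000 / (0.0195/2) = £3,897,435.90.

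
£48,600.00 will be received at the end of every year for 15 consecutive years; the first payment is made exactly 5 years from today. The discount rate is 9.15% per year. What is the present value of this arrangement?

£273,575.67

Ordinary annuity of 15 payments, first payment at period 5.
Periodic rate r = 0.0915 per year.
The ordinary-annuity PV formula values the stream one period before the first payment (period 4); discount that back 4 periods:
PV₀ = 48,600 × [1 − (1+r)^−15] / r × (1+r)^−4 = £273,575.67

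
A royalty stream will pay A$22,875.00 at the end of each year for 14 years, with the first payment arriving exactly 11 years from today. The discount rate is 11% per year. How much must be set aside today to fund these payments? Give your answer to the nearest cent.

A$56,247.44

Ordinary annuity of 14 payments, first payment at period 11.
Periodic rate r = 0.11 per year.
The ordinary-annuity PV formula values the stream one period before the first payment (period 10); discount that back 10 periods:
PV₀ = 22,875 × [1 − (1+r)^−14] / r × (1+r)^−10 = A$56,247.44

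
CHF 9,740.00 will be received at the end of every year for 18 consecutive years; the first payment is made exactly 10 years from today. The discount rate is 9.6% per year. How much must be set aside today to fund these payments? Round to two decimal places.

Ordinary annuity of 18 payments, first payment at period 10.
Periodic rate r = 0.096 per year.
The ordinary-annuity PV formula values the stream one period before the first payment (period 9); discount that back 9 periods:
PV₀ = 9,740 × [1 − (1+r)^−18] / r × (1+r)^−9 = CHF 35,923.47

CHF 35,923.47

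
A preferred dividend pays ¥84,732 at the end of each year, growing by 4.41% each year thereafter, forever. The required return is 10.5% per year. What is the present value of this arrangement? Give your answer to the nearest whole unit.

¥1,391,330

Periodic rate r = 0.105 per year.
Growing perpetuity (Gordon): PV = PMT₁ / (r − g) = 84,732 / (r − 0.0441) = ¥1,391,330.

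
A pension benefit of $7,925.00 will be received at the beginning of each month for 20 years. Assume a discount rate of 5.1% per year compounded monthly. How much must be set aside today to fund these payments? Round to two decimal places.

$1,195,908.59

This is an annuity due: 240 payments of $7,925.00 at the beginning of each month.
Periodic rate r = 0.051/12 per month; n is counted in months.
PV = PMT × [(1 − (1+r)^−n)/r] × (1+r) = 7,925 × [1 − (1+r)^−240] / r × (1+r) = $1,195,908.59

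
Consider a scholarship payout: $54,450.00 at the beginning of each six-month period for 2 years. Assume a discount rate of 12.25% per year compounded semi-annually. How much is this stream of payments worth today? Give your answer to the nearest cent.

$199,659.55

This is an annuity due: 4 payments of $54,450.00 at the beginning of each six-month period.
Periodic rate r = 0.1225/2 per half-year; n is counted in half-years.
PV = PMT × [(1 − (1+r)^−n)/r] × (1+r) = 54,450 × [1 − (1+r)^−4] / r × (1+r) = $199,659.55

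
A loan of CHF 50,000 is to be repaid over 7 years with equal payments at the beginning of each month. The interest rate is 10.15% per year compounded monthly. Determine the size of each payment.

CHF 826.94

Level annuity due; solve PV = PMT × [(1 − (1+r)^−n)/r] × (1+r) for PMT.
Periodic rate r = 0.1015/12 per month; n is counted in months.
With n = 84: PMT = 50,000 / ([(1 − (1+r)^−n)/r] × (1+r)) = CHF 826.94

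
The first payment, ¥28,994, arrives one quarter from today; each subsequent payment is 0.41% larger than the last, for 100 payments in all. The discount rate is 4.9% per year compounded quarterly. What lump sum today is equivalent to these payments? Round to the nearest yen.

¥1,972,402

Periodic rate r = 0.049/4 per quarter; n is counted in quarters.
Growing ordinary annuity: PV = PMT₁ × [1 − ((1+g)/(1+r))^n] / (r − g) = 28,994 × [1 − ((1+0.0041)/(1+r))^100] / (r − 0.0041) = ¥1,972,402.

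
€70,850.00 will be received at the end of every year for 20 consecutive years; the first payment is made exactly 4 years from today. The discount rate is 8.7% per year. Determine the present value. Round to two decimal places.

Ordinary annuity of 20 payments, first payment at period 4.
Periodic rate r = 0.087 per year.
The ordinary-annuity PV formula values the stream one period before the first payment (period 3); discount that back 3 periods:
PV₀ = 70,850 × [1 − (1+r)^−20] / r × (1+r)^−3 = €514,514.69

€514,514.69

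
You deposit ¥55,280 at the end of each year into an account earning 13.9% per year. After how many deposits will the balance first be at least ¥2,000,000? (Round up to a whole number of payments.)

Periodic rate r = 0.139 per year.
Ordinary annuity FV: 2,000,000 = 55,280 × [((1+r)^n − 1)/r].
(1+r)^n = 1 + 2,000,000 × r / 55,280, so n = ln(1 + 2,000,000·r/55,280) / ln(1+r) = 13.80.
Round up to a whole number of payments: n = 14.

14 payments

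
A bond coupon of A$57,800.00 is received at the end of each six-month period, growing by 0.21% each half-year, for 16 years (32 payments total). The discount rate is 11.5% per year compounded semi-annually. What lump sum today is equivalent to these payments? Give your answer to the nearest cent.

A$856,855.14

Periodic rate r = 0.115/2 per half-year; n is counted in half-years.
Growing ordinary annuity: PV = PMT₁ × [1 − ((1+g)/(1+r))^n] / (r − g) = 57,800 × [1 − ((1+0.0021)/(1+r))^32] / (r − 0.0021) = A$856,855.14.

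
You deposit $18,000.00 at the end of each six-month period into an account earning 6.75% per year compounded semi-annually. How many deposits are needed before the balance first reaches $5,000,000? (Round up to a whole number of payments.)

71 payments

Periodic rate r = 0.0675/2 per half-year; n is counted in half-years.
Ordinary annuity FV: 5,000,000 = 18,000 × [((1+r)^n − 1)/r].
(1+r)^n = 1 + 5,000,000 × r / 18,000, so n = ln(1 + 5,000,000·r/18,000) / ln(1+r) = 70.48.
Round up to a whole number of payments: n = 71.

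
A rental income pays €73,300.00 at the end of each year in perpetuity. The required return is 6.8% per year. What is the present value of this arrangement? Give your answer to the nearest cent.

Periodic rate r = 0.068 per year.
Level perpetuity: PV = PMT / r = 73,300 / (0.068) = €1,077,941.18.

€1,077,941.18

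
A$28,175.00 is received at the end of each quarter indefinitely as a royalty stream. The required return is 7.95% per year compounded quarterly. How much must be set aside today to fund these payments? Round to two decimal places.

Periodic rate r = 0.0795/4 per quarter.
Level perpetuity: PV = PMT / r = 28,175 / (0.0795/4) = A$1,417,610.06.

A$1,417,610.06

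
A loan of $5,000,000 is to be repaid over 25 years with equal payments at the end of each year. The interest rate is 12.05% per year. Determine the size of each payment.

Level ordinary annuity; solve PV = PMT × [(1 − (1+r)^−n)/r] for PMT.
Periodic rate r = 0.1205 per year.
With n = 25: PMT = 5,000,000 / ([(1 − (1+r)^−n)/r]) = $639,712.45

$639,712.45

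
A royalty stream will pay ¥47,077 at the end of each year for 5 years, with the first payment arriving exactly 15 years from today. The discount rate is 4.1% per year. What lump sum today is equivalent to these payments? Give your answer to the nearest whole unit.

¥119,074

Ordinary annuity of 5 payments, first payment at period 15.
Periodic rate r = 0.041 per year.
The ordinary-annuity PV formula values the stream one period before the first payment (period 14); discount that back 14 periods:
PV₀ = 47,077 × [1 − (1+r)^−5] / r × (1+r)^−14 = ¥119,074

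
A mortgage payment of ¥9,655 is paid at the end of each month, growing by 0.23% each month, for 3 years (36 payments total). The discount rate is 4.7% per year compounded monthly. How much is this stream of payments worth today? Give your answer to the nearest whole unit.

Periodic rate r = 0.047/12 per month; n is counted in months.
Growing ordinary annuity: PV = PMT₁ × [1 − ((1+g)/(1+r))^n] / (r − g) = 9,655 × [1 − ((1+0.0023)/(1+r))^36] / (r − 0.0023) = ¥336,643.

¥336,643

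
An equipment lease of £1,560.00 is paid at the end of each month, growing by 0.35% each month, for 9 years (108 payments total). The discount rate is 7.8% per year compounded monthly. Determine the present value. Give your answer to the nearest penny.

£143,303.24

Periodic rate r = 0.078/12 per month; n is counted in months.
Growing ordinary annuity: PV = PMT₁ × [1 − ((1+g)/(1+r))^n] / (r − g) = 1,560 × [1 − ((1+0.0035)/(1+r))^108] / (r − 0.0035) = £143,303.24.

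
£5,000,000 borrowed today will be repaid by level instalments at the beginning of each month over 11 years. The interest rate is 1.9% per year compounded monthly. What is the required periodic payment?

Level annuity due; solve PV = PMT × [(1 − (1+r)^−n)/r] × (1+r) for PMT.
Periodic rate r = 0.019/12 per month; n is counted in months.
With n = 132: PMT = 5,000,000 / ([(1 − (1+r)^−n)/r] × (1+r)) = £41,938.37

£41,938.37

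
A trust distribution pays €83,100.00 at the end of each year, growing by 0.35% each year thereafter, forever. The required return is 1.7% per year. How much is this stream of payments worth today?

Periodic rate r = 0.017 per year.
Growing perpetuity (Gordon): PV = PMT₁ / (r − g) = 83,100 / (r − 0.0035) = €6,155,555.56.

€6,155,555.56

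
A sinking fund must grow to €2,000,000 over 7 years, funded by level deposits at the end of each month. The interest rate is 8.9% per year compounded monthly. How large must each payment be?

€17,243.42

Level ordinary annuity; solve FV = PMT × [((1+r)^n − 1)/r] for PMT.
Periodic rate r = 0.089/12 per month; n is counted in months.
With n = 84: PMT = 2,000,000 / ([((1+r)^n − 1)/r]) = €17,243.42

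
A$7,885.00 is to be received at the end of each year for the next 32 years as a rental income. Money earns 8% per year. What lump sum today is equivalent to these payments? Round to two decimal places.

A$90,164.97

This is an ordinary annuity: 32 payments of A$7,885.00 at the end of each year.
Periodic rate r = 0.08 per year.
PV = PMT × [(1 − (1+r)^−n)/r] = 7,885 × [1 − (1+r)^−32] / r = A$90,164.97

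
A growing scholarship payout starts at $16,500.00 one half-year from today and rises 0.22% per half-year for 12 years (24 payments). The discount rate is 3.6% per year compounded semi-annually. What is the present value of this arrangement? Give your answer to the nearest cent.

$326,863.53

Periodic rate r = 0.036/2 per half-year; n is counted in half-years.
Growing ordinary annuity: PV = PMT₁ × [1 − ((1+g)/(1+r))^n] / (r − g) = 16,500 × [1 − ((1+0.0022)/(1+r))^24] / (r − 0.0022) = $326,863.53.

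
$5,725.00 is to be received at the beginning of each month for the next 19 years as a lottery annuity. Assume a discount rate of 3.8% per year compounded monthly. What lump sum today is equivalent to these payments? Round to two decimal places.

This is an annuity due: 228 payments of $5,725.00 at the beginning of each month.
Periodic rate r = 0.038/12 per month; n is counted in months.
PV = PMT × [(1 − (1+r)^−n)/r] × (1+r) = 5,725 × [1 − (1+r)^−228] / r × (1+r) = $931,594.44

$931,594.44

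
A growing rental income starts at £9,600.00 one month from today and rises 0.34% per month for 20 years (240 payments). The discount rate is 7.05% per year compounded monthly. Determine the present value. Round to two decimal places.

Periodic rate r = 0.0705/12 per month; n is counted in months.
Growing ordinary annuity: PV = PMT₁ × [1 − ((1+g)/(1+r))^n] / (r − g) = 9,600 × [1 − ((1+0.0034)/(1+r))^240] / (r − 0.0034) = £1,731,373.80.

£1,731,373.80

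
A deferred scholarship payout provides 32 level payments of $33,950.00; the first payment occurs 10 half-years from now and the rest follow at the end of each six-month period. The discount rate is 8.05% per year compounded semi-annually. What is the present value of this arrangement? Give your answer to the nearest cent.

Ordinary annuity of 32 payments, first payment at period 10.
Periodic rate r = 0.0805/2 per half-year; n is counted in half-years.
The ordinary-annuity PV formula values the stream one period before the first payment (period 9); discount that back 9 periods:
PV₀ = 33,950 × [1 − (1+r)^−32] / r × (1+r)^−9 = $424,062.56

$424,062.56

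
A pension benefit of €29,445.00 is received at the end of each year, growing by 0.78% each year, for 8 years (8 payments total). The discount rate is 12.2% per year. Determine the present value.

€148,593.17

Periodic rate r = 0.122 per year.
Growing ordinary annuity: PV = PMT₁ × [1 − ((1+g)/(1+r))^n] / (r − g) = 29,445 × [1 − ((1+0.0078)/(1+r))^8] / (r − 0.0078) = €148,593.17.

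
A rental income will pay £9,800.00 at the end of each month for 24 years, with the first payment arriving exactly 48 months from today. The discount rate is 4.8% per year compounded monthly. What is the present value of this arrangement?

£1,387,628.58

Ordinary annuity of 288 payments, first payment at period 48.
Periodic rate r = 0.048/12 per month; n is counted in months.
The ordinary-annuity PV formula values the stream one period before the first payment (period 47); discount that back 47 periods:
PV₀ = 9,800 × [1 − (1+r)^−288] / r × (1+r)^−47 = £1,387,628.58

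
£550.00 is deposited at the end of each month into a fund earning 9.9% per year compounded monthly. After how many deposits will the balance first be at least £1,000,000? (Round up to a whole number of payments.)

Periodic rate r = 0.099/12 per month; n is counted in months.
Ordinary annuity FV: 1,000,000 = 550 × [((1+r)^n − 1)/r].
(1+r)^n = 1 + 1,000,000 × r / 550, so n = ln(1 + 1,000,000·r/550) / ln(1+r) = 337.46.
Round up to a whole number of payments: n = 338.

338 payments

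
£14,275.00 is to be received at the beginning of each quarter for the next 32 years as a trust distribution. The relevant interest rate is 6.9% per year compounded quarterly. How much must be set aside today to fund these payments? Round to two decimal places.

£747,520.44

This is an annuity due: 128 payments of £14,275.00 at the beginning of each quarter.
Periodic rate r = 0.069/4 per quarter; n is counted in quarters.
PV = PMT × [(1 − (1+r)^−n)/r] × (1+r) = 14,275 × [1 − (1+r)^−128] / r × (1+r) = £747,520.44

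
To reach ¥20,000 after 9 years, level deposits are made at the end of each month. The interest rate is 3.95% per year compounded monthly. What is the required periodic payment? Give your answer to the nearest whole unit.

Level ordinary annuity; solve FV = PMT × [((1+r)^n − 1)/r] for PMT.
Periodic rate r = 0.0395/12 per month; n is counted in months.
With n = 108: PMT = 20,000 / ([((1+r)^n − 1)/r]) = ¥155

¥155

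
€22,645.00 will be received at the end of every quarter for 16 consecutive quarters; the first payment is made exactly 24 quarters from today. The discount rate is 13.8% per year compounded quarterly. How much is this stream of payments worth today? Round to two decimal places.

€126,001.96

Ordinary annuity of 16 payments, first payment at period 24.
Periodic rate r = 0.138/4 per quarter; n is counted in quarters.
The ordinary-annuity PV formula values the stream one period before the first payment (period 23); discount that back 23 periods:
PV₀ = 22,645 × [1 − (1+r)^−16] / r × (1+r)^−23 = €126,001.96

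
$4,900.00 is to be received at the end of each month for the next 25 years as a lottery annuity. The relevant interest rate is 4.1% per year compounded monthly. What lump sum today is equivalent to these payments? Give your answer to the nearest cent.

This is an ordinary annuity: 300 payments of $4,900.00 at the end of each month.
Periodic rate r = 0.041/12 per month; n is counted in months.
PV = PMT × [(1 − (1+r)^−n)/r] = 4,900 × [1 − (1+r)^−300] / r = $918,679.94

$918,679.94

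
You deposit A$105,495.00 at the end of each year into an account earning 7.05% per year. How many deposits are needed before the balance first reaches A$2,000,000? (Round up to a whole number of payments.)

Periodic rate r = 0.0705 per year.
Ordinary annuity FV: 2,000,000 = 105,495 × [((1+r)^n − 1)/r].
(1+r)^n = 1 + 2,000,000 × r / 105,495, so n = ln(1 + 2,000,000·r/105,495) / ln(1+r) = 12.46.
Round up to a whole number of payments: n = 13.

13 payments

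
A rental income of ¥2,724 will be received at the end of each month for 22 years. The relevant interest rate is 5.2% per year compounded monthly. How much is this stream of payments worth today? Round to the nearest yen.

¥427,879

This is an ordinary annuity: 264 payments of ¥2,724 at the end of each month.
Periodic rate r = 0.052/12 per month; n is counted in months.
PV = PMT × [(1 − (1+r)^−n)/r] = 2,724 × [1 − (1+r)^−264] / r = ¥427,879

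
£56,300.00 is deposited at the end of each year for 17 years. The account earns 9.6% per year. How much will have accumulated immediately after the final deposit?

This is an ordinary annuity: 17 deposits of £56,300.00 at the end of each year.
Periodic rate r = 0.096 per year.
FV = PMT × [((1+r)^n − 1)/r] = 56,300 × [(1+r)^17 − 1] / r = £2,199,769.22

£2,199,769.22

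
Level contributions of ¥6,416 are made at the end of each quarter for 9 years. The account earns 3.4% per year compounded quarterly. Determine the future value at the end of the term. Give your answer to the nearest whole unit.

¥268,889

This is an ordinary annuity: 36 deposits of ¥6,416 at the end of each quarter.
Periodic rate r = 0.034/4 per quarter; n is counted in quarters.
FV = PMT × [((1+r)^n − 1)/r] = 6,416 × [(1+r)^36 − 1] / r = ¥268,889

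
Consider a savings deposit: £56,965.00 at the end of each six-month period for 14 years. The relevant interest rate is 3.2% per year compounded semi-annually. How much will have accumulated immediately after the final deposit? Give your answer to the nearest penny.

£1,992,486.35

This is an ordinary annuity: 28 deposits of £56,965.00 at the end of each six-month period.
Periodic rate r = 0.032/2 per half-year; n is counted in half-years.
FV = PMT × [((1+r)^n − 1)/r] = 56,965 × [(1+r)^28 − 1] / r = £1,992,486.35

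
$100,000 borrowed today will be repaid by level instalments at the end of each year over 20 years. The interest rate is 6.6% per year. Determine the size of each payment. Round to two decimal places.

$9,147.86

Level ordinary annuity; solve PV = PMT × [(1 − (1+r)^−n)/r] for PMT.
Periodic rate r = 0.066 per year.
With n = 20: PMT = 100,000 / ([(1 − (1+r)^−n)/r]) = $9,147.86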